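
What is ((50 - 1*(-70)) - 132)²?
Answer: 144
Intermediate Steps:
((50 - 1*(-70)) - 132)² = ((50 + 70) - 132)² = (120 - 132)² = (-12)² = 144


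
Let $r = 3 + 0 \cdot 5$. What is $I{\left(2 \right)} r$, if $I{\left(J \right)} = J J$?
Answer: $12$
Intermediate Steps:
$r = 3$ ($r = 3 + 0 = 3$)
$I{\left(J \right)} = J^{2}$
$I{\left(2 \right)} r = 2^{2} \cdot 3 = 4 \cdot 3 = 12$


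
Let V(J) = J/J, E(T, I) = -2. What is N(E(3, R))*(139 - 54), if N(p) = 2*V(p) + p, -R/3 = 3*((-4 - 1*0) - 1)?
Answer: 0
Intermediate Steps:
R = 45 (R = -9*((-4 - 1*0) - 1) = -9*((-4 + 0) - 1) = -9*(-4 - 1) = -9*(-5) = -3*(-15) = 45)
V(J) = 1
N(p) = 2 + p (N(p) = 2*1 + p = 2 + p)
N(E(3, R))*(139 - 54) = (2 - 2)*(139 - 54) = 0*85 = 0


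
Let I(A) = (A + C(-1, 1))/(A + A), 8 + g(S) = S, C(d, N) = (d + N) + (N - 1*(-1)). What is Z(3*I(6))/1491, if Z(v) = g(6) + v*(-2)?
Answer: -2/497 ≈ -0.0040241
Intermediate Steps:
C(d, N) = 1 + d + 2*N (C(d, N) = (N + d) + (N + 1) = (N + d) + (1 + N) = 1 + d + 2*N)
g(S) = -8 + S
I(A) = (2 + A)/(2*A) (I(A) = (A + (1 - 1 + 2*1))/(A + A) = (A + (1 - 1 + 2))/((2*A)) = (A + 2)*(1/(2*A)) = (2 + A)*(1/(2*A)) = (2 + A)/(2*A))
Z(v) = -2 - 2*v (Z(v) = (-8 + 6) + v*(-2) = -2 - 2*v)
Z(3*I(6))/1491 = (-2 - 6*(½)*(2 + 6)/6)/1491 = (-2 - 6*(½)*(⅙)*8)*(1/1491) = (-2 - 6*2/3)*(1/1491) = (-2 - 2*2)*(1/1491) = (-2 - 4)*(1/1491) = -6*1/1491 = -2/497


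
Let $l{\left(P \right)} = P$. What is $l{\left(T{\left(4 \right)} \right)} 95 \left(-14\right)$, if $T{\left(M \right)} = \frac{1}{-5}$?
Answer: $266$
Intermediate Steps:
$T{\left(M \right)} = - \frac{1}{5}$
$l{\left(T{\left(4 \right)} \right)} 95 \left(-14\right) = \left(- \frac{1}{5}\right) 95 \left(-14\right) = \left(-19\right) \left(-14\right) = 266$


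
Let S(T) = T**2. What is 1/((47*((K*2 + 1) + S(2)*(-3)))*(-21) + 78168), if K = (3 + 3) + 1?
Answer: 1/75207 ≈ 1.3297e-5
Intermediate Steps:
K = 7 (K = 6 + 1 = 7)
1/((47*((K*2 + 1) + S(2)*(-3)))*(-21) + 78168) = 1/((47*((7*2 + 1) + 2**2*(-3)))*(-21) + 78168) = 1/((47*((14 + 1) + 4*(-3)))*(-21) + 78168) = 1/((47*(15 - 12))*(-21) + 78168) = 1/((47*3)*(-21) + 78168) = 1/(141*(-21) + 78168) = 1/(-2961 + 78168) = 1/75207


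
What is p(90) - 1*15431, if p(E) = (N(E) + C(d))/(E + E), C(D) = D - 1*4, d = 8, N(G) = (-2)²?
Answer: -694393/45 ≈ -15431.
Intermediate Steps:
N(G) = 4
C(D) = -4 + D (C(D) = D - 4 = -4 + D)
p(E) = 4/E (p(E) = (4 + (-4 + 8))/(E + E) = (4 + 4)/((2*E)) = 8*(1/(2*E)) = 4/E)
p(90) - 1*15431 = 4/90 - 1*15431 = 4*(1/90) - 15431 = 2/45 - 15431 = -694393/45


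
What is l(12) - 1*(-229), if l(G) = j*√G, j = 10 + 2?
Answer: 229 + 24*√3 ≈ 270.57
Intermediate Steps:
j = 12
l(G) = 12*√G
l(12) - 1*(-229) = 12*√12 - 1*(-229) = 12*(2*√3) + 229 = 24*√3 + 229 = 229 + 24*√3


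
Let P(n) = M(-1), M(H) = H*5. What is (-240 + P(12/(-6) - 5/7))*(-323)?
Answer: 79135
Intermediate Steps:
M(H) = 5*H
P(n) = -5 (P(n) = 5*(-1) = -5)
(-240 + P(12/(-6) - 5/7))*(-323) = (-240 - 5)*(-323) = -245*(-323) = 79135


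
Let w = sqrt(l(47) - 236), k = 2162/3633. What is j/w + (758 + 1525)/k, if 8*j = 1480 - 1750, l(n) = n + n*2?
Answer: 8294139/2162 + 27*I*sqrt(95)/76 ≈ 3836.3 + 3.4627*I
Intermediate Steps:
l(n) = 3*n (l(n) = n + 2*n = 3*n)
k = 2162/3633 (k = 2162*(1/3633) = 2162/3633 ≈ 0.59510)
j = -135/4 (j = (1480 - 1750)/8 = (1/8)*(-270) = -135/4 ≈ -33.750)
w = I*sqrt(95) (w = sqrt(3*47 - 236) = sqrt(141 - 236) = sqrt(-95) = I*sqrt(95) ≈ 9.7468*I)
j/w + (758 + 1525)/k = -135*(-I*sqrt(95)/95)/4 + (758 + 1525)/(2162/3633) = -(-27)*I*sqrt(95)/76 + 2283*(3633/2162) = 27*I*sqrt(95)/76 + 8294139/2162 = 8294139/2162 + 27*I*sqrt(95)/76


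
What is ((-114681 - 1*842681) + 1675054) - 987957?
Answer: -270265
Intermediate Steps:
((-114681 - 1*842681) + 1675054) - 987957 = ((-114681 - 842681) + 1675054) - 987957 = (-957362 + 1675054) - 987957 = 717692 - 987957 = -270265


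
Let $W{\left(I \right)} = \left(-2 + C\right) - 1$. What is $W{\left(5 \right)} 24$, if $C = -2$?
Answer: $-120$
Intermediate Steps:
$W{\left(I \right)} = -5$ ($W{\left(I \right)} = \left(-2 - 2\right) - 1 = -4 - 1 = -5$)
$W{\left(5 \right)} 24 = \left(-5\right) 24 = -120$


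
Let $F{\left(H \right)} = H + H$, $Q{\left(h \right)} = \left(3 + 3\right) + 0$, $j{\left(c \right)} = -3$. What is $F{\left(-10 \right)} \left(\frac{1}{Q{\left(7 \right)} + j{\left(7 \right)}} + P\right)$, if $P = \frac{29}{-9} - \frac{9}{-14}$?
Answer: $\frac{2830}{63} \approx 44.921$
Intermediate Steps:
$Q{\left(h \right)} = 6$ ($Q{\left(h \right)} = 6 + 0 = 6$)
$F{\left(H \right)} = 2 H$
$P = - \frac{325}{126}$ ($P = 29 \left(- \frac{1}{9}\right) - - \frac{9}{14} = - \frac{29}{9} + \frac{9}{14} = - \frac{325}{126} \approx -2.5794$)
$F{\left(-10 \right)} \left(\frac{1}{Q{\left(7 \right)} + j{\left(7 \right)}} + P\right) = 2 \left(-10\right) \left(\frac{1}{6 - 3} - \frac{325}{126}\right) = - 20 \left(\frac{1}{3} - \frac{325}{126}\right) = \left(-20\right) \left(- \frac{283}{126}\right) = \frac{2830}{63}$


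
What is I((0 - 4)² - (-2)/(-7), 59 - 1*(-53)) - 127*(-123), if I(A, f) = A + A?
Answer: 109567/7 ≈ 15652.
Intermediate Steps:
I(A, f) = 2*A
I((0 - 4)² - (-2)/(-7), 59 - 1*(-53)) - 127*(-123) = 2*((0 - 4)² - (-2)/(-7)) - 127*(-123) = 2*((-4)² - (-2)*(-1)/7) + 15621 = 2*(16 - 2*⅐) + 15621 = 2*(16 - 2/7) + 15621 = 2*(110/7) + 15621 = 220/7 + 15621 = 109567/7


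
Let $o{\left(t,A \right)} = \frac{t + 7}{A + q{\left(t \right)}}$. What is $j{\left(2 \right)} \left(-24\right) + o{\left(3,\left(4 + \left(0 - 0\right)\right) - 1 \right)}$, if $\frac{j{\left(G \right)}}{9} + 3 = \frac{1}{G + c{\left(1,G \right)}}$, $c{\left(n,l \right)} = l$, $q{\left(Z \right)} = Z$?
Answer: $\frac{1787}{3} \approx 595.67$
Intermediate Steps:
$o{\left(t,A \right)} = \frac{7 + t}{A + t}$ ($o{\left(t,A \right)} = \frac{t + 7}{A + t} = \frac{7 + t}{A + t}$)
$j{\left(G \right)} = -27 + \frac{9}{2 G}$ ($j{\left(G \right)} = -27 + \frac{9}{G + G} = -27 + \frac{9}{2 G}$)
$j{\left(2 \right)} \left(-24\right) + o{\left(3,\left(4 + \left(0 - 0\right)\right) - 1 \right)} = \left(-27 + \frac{9}{2 \cdot 2}\right) \left(-24\right) + \frac{7 + 3}{\left(\left(4 + \left(0 - 0\right)\right) - 1\right) + 3} = \left(-27 + \frac{9}{2} \cdot \frac{1}{2}\right) \left(-24\right) + \frac{1}{\left(\left(4 + \left(0 + 0\right)\right) - 1\right) + 3} \cdot 10 = \left(-27 + \frac{9}{4}\right) \left(-24\right) + \frac{1}{\left(\left(4 + 0\right) - 1\right) + 3} \cdot 10 = \left(- \frac{99}{4}\right) \left(-24\right) + \frac{1}{\left(4 - 1\right) + 3} \cdot 10 = 594 + \frac{1}{3 + 3} \cdot 10 = 594 + \frac{1}{6} \cdot 10 = 594 + \frac{5}{3} = \frac{1787}{3}$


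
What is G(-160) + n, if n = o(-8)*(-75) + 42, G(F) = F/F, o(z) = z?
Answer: 643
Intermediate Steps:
G(F) = 1
n = 642 (n = -8*(-75) + 42 = 600 + 42 = 642)
G(-160) + n = 1 + 642 = 643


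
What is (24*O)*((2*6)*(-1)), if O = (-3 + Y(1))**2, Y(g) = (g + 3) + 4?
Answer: -7200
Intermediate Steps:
Y(g) = 7 + g (Y(g) = (3 + g) + 4 = 7 + g)
O = 25 (O = (-3 + (7 + 1))**2 = (-3 + 8)**2 = 5**2 = 25)
(24*O)*((2*6)*(-1)) = (24*25)*((2*6)*(-1)) = 600*(12*(-1)) = 600*(-12) = -7200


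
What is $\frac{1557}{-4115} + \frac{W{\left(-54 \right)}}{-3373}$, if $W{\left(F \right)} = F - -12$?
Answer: $- \frac{5078931}{13879895} \approx -0.36592$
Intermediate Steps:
$W{\left(F \right)} = 12 + F$ ($W{\left(F \right)} = F + 12 = 12 + F$)
$\frac{1557}{-4115} + \frac{W{\left(-54 \right)}}{-3373} = \frac{1557}{-4115} + \frac{12 - 54}{-3373} = 1557 \left(- \frac{1}{4115}\right) - - \frac{42}{3373} = - \frac{1557}{4115} + \frac{42}{3373} = - \frac{5078931}{13879895}$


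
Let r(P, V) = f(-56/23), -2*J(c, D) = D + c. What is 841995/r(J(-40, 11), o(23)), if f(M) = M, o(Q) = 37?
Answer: -2766555/8 ≈ -3.4582e+5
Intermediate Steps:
J(c, D) = -D/2 - c/2 (J(c, D) = -(D + c)/2 = -D/2 - c/2)
r(P, V) = -56/23
841995/r(J(-40, 11), o(23)) = 841995/(-56/23) = 841995*(-23/56) = -2766555/8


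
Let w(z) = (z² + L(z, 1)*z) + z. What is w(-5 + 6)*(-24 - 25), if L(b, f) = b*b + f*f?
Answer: -196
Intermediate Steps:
L(b, f) = b² + f²
w(z) = z + z² + z*(1 + z²) (w(z) = (z² + (z² + 1²)*z) + z = (z² + (z² + 1)*z) + z = (z² + (1 + z²)*z) + z = (z² + z*(1 + z²)) + z = z + z² + z*(1 + z²))
w(-5 + 6)*(-24 - 25) = ((-5 + 6)*(2 + (-5 + 6) + (-5 + 6)²))*(-24 - 25) = (1*(2 + 1 + 1²))*(-49) = (1*(2 + 1 + 1))*(-49) = (1*4)*(-49) = 4*(-49) = -196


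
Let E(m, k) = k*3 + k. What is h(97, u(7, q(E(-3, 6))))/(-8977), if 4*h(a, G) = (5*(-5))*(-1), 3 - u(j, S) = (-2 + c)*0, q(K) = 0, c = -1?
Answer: -25/35908 ≈ -0.00069622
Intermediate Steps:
E(m, k) = 4*k (E(m, k) = 3*k + k = 4*k)
u(j, S) = 3 (u(j, S) = 3 - (-2 - 1)*0 = 3 - (-3)*0 = 3 - 1*0 = 3 + 0 = 3)
h(a, G) = 25/4 (h(a, G) = ((5*(-5))*(-1))/4 = (-25*(-1))/4 = (¼)*25 = 25/4)
h(97, u(7, q(E(-3, 6))))/(-8977) = (25/4)/(-8977) = (25/4)*(-1/8977) = -25/35908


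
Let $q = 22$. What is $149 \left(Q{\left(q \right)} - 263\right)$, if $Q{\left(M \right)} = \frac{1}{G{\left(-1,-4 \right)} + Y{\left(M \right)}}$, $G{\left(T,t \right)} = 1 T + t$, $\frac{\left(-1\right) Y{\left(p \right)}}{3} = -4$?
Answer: $- \frac{274160}{7} \approx -39166.0$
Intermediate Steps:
$Y{\left(p \right)} = 12$ ($Y{\left(p \right)} = \left(-3\right) \left(-4\right) = 12$)
$G{\left(T,t \right)} = T + t$
$Q{\left(M \right)} = \frac{1}{7}$ ($Q{\left(M \right)} = \frac{1}{\left(-1 - 4\right) + 12} = \frac{1}{-5 + 12} = \frac{1}{7}$)
$149 \left(Q{\left(q \right)} - 263\right) = 149 \left(\frac{1}{7} - 263\right) = 149 \left(- \frac{1840}{7}\right) = - \frac{274160}{7}$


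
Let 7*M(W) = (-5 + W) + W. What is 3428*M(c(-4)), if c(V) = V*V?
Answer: 92556/7 ≈ 13222.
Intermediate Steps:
c(V) = V²
M(W) = -5/7 + 2*W/7 (M(W) = ((-5 + W) + W)/7 = (-5 + 2*W)/7 = -5/7 + 2*W/7)
3428*M(c(-4)) = 3428*(-5/7 + (2/7)*(-4)²) = 3428*(-5/7 + (2/7)*16) = 3428*(-5/7 + 32/7) = 3428*(27/7) = 92556/7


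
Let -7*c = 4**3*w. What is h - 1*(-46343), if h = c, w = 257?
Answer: 307953/7 ≈ 43993.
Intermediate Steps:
c = -16448/7 (c = -4**3*257/7 = -64*257/7 = -1/7*16448 = -16448/7 ≈ -2349.7)
h = -16448/7 ≈ -2349.7
h - 1*(-46343) = -16448/7 - 1*(-46343) = -16448/7 + 46343 = 307953/7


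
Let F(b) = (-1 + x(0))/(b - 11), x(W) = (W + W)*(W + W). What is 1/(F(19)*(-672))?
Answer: 1/84 ≈ 0.011905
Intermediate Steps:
x(W) = 4*W² (x(W) = (2*W)*(2*W) = 4*W²)
F(b) = -1/(-11 + b) (F(b) = (-1 + 4*0²)/(b - 11) = (-1 + 4*0)/(-11 + b) = (-1 + 0)/(-11 + b) = -1/(-11 + b))
1/(F(19)*(-672)) = 1/(-1/(-11 + 19)*(-672)) = 1/(-1/8*(-672)) = 1/(-1*⅛*(-672)) = 1/(-⅛*(-672)) = 1/84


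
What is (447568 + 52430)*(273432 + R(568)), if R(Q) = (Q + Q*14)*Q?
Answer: 2556385774416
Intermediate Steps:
R(Q) = 15*Q**2 (R(Q) = (Q + 14*Q)*Q = (15*Q)*Q = 15*Q**2)
(447568 + 52430)*(273432 + R(568)) = (447568 + 52430)*(273432 + 15*568**2) = 499998*(273432 + 15*322624) = 499998*(273432 + 4839360) = 499998*5112792 = 2556385774416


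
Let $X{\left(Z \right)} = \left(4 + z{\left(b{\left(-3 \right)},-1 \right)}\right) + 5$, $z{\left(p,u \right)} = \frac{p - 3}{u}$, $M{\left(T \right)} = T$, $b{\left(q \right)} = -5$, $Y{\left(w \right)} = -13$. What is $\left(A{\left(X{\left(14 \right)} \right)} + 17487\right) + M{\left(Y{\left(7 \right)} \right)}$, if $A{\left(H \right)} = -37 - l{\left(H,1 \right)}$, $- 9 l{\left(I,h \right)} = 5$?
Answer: $\frac{156938}{9} \approx 17438.0$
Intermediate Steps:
$l{\left(I,h \right)} = - \frac{5}{9}$ ($l{\left(I,h \right)} = \left(- \frac{1}{9}\right) 5 = - \frac{5}{9}$)
$z{\left(p,u \right)} = \frac{-3 + p}{u}$
$X{\left(Z \right)} = 17$ ($X{\left(Z \right)} = \left(4 + \frac{-3 - 5}{-1}\right) + 5 = \left(4 - -8\right) + 5 = \left(4 + 8\right) + 5 = 12 + 5 = 17$)
$A{\left(H \right)} = - \frac{328}{9}$ ($A{\left(H \right)} = -37 - - \frac{5}{9} = -37 + \frac{5}{9} = - \frac{328}{9}$)
$\left(A{\left(X{\left(14 \right)} \right)} + 17487\right) + M{\left(Y{\left(7 \right)} \right)} = \left(- \frac{328}{9} + 17487\right) - 13 = \frac{157055}{9} - 13 = \frac{156938}{9}$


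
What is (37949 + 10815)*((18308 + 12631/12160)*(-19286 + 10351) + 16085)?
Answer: -4849760571037267/608 ≈ -7.9766e+12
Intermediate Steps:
(37949 + 10815)*((18308 + 12631/12160)*(-19286 + 10351) + 16085) = 48764*((18308 + 12631*(1/12160))*(-8935) + 16085) = 48764*((18308 + 12631/12160)*(-8935) + 16085) = 48764*((222637911/12160)*(-8935) + 16085) = 48764*(-397853946957/2432 + 16085) = 48764*(-397814828237/2432) = -4849760571037267/608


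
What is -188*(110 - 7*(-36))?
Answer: -68056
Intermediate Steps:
-188*(110 - 7*(-36)) = -188*(110 + 252) = -188*362 = -68056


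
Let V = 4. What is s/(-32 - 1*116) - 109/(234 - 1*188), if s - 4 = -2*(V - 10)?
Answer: -4217/1702 ≈ -2.4777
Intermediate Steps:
s = 16 (s = 4 - 2*(4 - 10) = 4 - 2*(-6) = 4 + 12 = 16)
s/(-32 - 1*116) - 109/(234 - 1*188) = 16/(-32 - 1*116) - 109/(234 - 1*188) = 16/(-32 - 116) - 109/(234 - 188) = 16/(-148) - 109/46 = 16*(-1/148) - 109*1/46 = -4/37 - 109/46 = -4217/1702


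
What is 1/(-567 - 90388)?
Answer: -1/90955 ≈ -1.0994e-5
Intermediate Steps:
1/(-567 - 90388) = 1/(-90955) = -1/90955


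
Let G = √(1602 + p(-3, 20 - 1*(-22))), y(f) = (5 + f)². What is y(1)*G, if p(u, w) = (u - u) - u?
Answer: 36*√1605 ≈ 1442.2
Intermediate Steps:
p(u, w) = -u (p(u, w) = 0 - u = -u)
G = √1605 (G = √(1602 - 1*(-3)) = √(1602 + 3) = √1605 ≈ 40.062)
y(1)*G = (5 + 1)²*√1605 = 6²*√1605 = 36*√1605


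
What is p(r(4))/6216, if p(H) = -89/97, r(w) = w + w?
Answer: -89/602952 ≈ -0.00014761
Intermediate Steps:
r(w) = 2*w
p(H) = -89/97 (p(H) = -89*1/97 = -89/97)
p(r(4))/6216 = -89/97/6216 = -89/97*1/6216 = -89/602952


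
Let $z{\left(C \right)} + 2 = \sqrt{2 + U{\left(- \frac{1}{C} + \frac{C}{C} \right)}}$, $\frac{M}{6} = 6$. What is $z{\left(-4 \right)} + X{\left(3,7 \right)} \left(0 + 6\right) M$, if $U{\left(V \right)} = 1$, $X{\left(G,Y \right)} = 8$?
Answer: $1726 + \sqrt{3} \approx 1727.7$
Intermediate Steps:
$M = 36$ ($M = 6 \cdot 6 = 36$)
$z{\left(C \right)} = -2 + \sqrt{3}$ ($z{\left(C \right)} = -2 + \sqrt{2 + 1} = -2 + \sqrt{3}$)
$z{\left(-4 \right)} + X{\left(3,7 \right)} \left(0 + 6\right) M = \left(-2 + \sqrt{3}\right) + 8 \left(0 + 6\right) 36 = \left(-2 + \sqrt{3}\right) + 8 \cdot 6 \cdot 36 = \left(-2 + \sqrt{3}\right) + 8 \cdot 216 = \left(-2 + \sqrt{3}\right) + 1728 = 1726 + \sqrt{3}$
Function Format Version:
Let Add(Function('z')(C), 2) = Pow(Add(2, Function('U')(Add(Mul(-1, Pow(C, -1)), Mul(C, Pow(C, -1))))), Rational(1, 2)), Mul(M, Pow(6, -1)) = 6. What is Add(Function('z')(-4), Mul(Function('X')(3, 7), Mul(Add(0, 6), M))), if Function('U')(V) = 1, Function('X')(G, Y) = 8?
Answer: Add(1726, Pow(3, Rational(1, 2))) ≈ 1727.7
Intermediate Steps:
M = 36 (M = Mul(6, 6) = 36)
Function('z')(C) = Add(-2, Pow(3, Rational(1, 2))) (Function('z')(C) = Add(-2, Pow(Add(2, 1), Rational(1, 2))) = Add(-2, Pow(3, Rational(1, 2))))
Add(Function('z')(-4), Mul(Function('X')(3, 7), Mul(Add(0, 6), M))) = Add(Add(-2, Pow(3, Rational(1, 2))), Mul(8, Mul(Add(0, 6), 36))) = Add(Add(-2, Pow(3, Rational(1, 2))), Mul(8, Mul(6, 36))) = Add(Add(-2, Pow(3, Rational(1, 2))), Mul(8, 216)) = Add(Add(-2, Pow(3, Rational(1, 2))), 1728) = Add(1726, Pow(3, Rational(1, 2)))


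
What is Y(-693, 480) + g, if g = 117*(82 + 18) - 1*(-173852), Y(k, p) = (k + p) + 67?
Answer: 185406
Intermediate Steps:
Y(k, p) = 67 + k + p
g = 185552 (g = 117*100 + 173852 = 11700 + 173852 = 185552)
Y(-693, 480) + g = (67 - 693 + 480) + 185552 = -146 + 185552 = 185406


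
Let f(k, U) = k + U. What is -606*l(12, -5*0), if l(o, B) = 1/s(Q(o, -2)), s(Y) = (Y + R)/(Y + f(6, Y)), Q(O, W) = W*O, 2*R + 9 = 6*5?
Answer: -5656/3 ≈ -1885.3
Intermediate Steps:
f(k, U) = U + k
R = 21/2 (R = -9/2 + (6*5)/2 = -9/2 + (1/2)*30 = -9/2 + 15 = 21/2 ≈ 10.500)
Q(O, W) = O*W
s(Y) = (21/2 + Y)/(6 + 2*Y) (s(Y) = (Y + 21/2)/(Y + (Y + 6)) = (21/2 + Y)/(Y + (6 + Y)) = (21/2 + Y)/(6 + 2*Y))
l(o, B) = 4*(3 - 2*o)/(21 - 4*o) (l(o, B) = 1/((21 + 2*(o*(-2)))/(4*(3 + o*(-2)))) = 1/((21 + 2*(-2*o))/(4*(3 - 2*o))) = 1/((21 - 4*o)/(4*(3 - 2*o))) = 4*(3 - 2*o)/(21 - 4*o))
-606*l(12, -5*0) = -2424*(3 - 2*12)/(21 - 4*12) = -2424*(3 - 24)/(21 - 48) = -2424*(-21)/(-27) = -2424*(-1)*(-21)/27 = -606*28/9 = -5656/3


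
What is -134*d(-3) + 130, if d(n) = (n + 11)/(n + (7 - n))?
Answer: -162/7 ≈ -23.143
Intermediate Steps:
d(n) = 11/7 + n/7 (d(n) = (11 + n)/7 = (11 + n)*(1/7) = 11/7 + n/7)
-134*d(-3) + 130 = -134*(11/7 + (1/7)*(-3)) + 130 = -134*(11/7 - 3/7) + 130 = -134*8/7 + 130 = -1072/7 + 130 = -162/7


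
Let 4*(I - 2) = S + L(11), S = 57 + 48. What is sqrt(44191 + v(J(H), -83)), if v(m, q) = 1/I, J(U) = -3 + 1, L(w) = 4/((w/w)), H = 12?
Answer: sqrt(67214563)/39 ≈ 210.22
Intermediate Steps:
L(w) = 4 (L(w) = 4/1 = 4*1 = 4)
S = 105
J(U) = -2
I = 117/4 (I = 2 + (105 + 4)/4 = 2 + (1/4)*109 = 2 + 109/4 = 117/4 ≈ 29.250)
v(m, q) = 4/117 (v(m, q) = 1/(117/4) = 4/117)
sqrt(44191 + v(J(H), -83)) = sqrt(44191 + 4/117) = sqrt(5170351/117) = sqrt(67214563)/39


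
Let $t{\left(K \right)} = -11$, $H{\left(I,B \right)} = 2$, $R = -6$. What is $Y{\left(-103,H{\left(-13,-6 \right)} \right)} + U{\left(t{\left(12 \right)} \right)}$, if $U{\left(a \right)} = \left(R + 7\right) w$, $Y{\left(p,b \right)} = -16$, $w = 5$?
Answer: $-11$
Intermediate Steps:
$U{\left(a \right)} = 5$ ($U{\left(a \right)} = \left(-6 + 7\right) 5 = 1 \cdot 5 = 5$)
$Y{\left(-103,H{\left(-13,-6 \right)} \right)} + U{\left(t{\left(12 \right)} \right)} = -16 + 5 = -11$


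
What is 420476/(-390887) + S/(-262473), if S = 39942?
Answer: -5998876462/4885584931 ≈ -1.2279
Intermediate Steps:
420476/(-390887) + S/(-262473) = 420476/(-390887) + 39942/(-262473) = 420476*(-1/390887) + 39942*(-1/262473) = -60068/55841 - 13314/87491 = -5998876462/4885584931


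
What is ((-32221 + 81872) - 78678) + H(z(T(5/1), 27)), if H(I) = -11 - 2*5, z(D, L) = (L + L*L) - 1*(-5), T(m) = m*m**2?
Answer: -29048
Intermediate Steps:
T(m) = m**3
z(D, L) = 5 + L + L**2 (z(D, L) = (L + L**2) + 5 = 5 + L + L**2)
H(I) = -21 (H(I) = -11 - 10 = -21)
((-32221 + 81872) - 78678) + H(z(T(5/1), 27)) = ((-32221 + 81872) - 78678) - 21 = (49651 - 78678) - 21 = -29027 - 21 = -29048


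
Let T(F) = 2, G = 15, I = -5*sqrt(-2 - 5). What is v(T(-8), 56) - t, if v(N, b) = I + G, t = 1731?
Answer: -1716 - 5*I*sqrt(7) ≈ -1716.0 - 13.229*I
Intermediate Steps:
I = -5*I*sqrt(7) ≈ -13.229*I
v(N, b) = 15 - 5*I*sqrt(7) (v(N, b) = -5*I*sqrt(7) + 15 = 15 - 5*I*sqrt(7))
v(T(-8), 56) - t = (15 - 5*I*sqrt(7)) - 1*1731 = (15 - 5*I*sqrt(7)) - 1731 = -1716 - 5*I*sqrt(7)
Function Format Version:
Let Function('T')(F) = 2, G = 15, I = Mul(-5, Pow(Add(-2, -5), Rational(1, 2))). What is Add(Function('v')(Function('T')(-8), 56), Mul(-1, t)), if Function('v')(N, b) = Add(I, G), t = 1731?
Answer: Add(-1716, Mul(-5, I, Pow(7, Rational(1, 2)))) ≈ Add(-1716.0, Mul(-13.229, I))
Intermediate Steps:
I = Mul(-5, I, Pow(7, Rational(1, 2))) (I = Mul(-5, Pow(-7, Rational(1, 2))) = Mul(-5, Mul(I, Pow(7, Rational(1, 2)))) = Mul(-5, I, Pow(7, Rational(1, 2))) ≈ Mul(-13.229, I))
Function('v')(N, b) = Add(15, Mul(-5, I, Pow(7, Rational(1, 2)))) (Function('v')(N, b) = Add(Mul(-5, I, Pow(7, Rational(1, 2))), 15) = Add(15, Mul(-5, I, Pow(7, Rational(1, 2)))))
Add(Function('v')(Function('T')(-8), 56), Mul(-1, t)) = Add(Add(15, Mul(-5, I, Pow(7, Rational(1, 2)))), Mul(-1, 1731)) = Add(Add(15, Mul(-5, I, Pow(7, Rational(1, 2)))), -1731) = Add(-1716, Mul(-5, I, Pow(7, Rational(1, 2))))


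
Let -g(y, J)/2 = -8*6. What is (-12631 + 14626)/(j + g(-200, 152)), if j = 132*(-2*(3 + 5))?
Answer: -95/96 ≈ -0.98958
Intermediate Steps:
g(y, J) = 96 (g(y, J) = -(-16)*6 = -2*(-48) = 96)
j = -2112 (j = 132*(-2*8) = 132*(-16) = -2112)
(-12631 + 14626)/(j + g(-200, 152)) = (-12631 + 14626)/(-2112 + 96) = 1995/(-2016) = 1995*(-1/2016) = -95/96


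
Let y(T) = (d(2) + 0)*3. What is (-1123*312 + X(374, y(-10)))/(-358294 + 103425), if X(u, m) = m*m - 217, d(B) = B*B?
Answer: 350449/254869 ≈ 1.3750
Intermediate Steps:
d(B) = B²
y(T) = 12 (y(T) = (2² + 0)*3 = (4 + 0)*3 = 4*3 = 12)
X(u, m) = -217 + m² (X(u, m) = m² - 217 = -217 + m²)
(-1123*312 + X(374, y(-10)))/(-358294 + 103425) = (-1123*312 + (-217 + 12²))/(-358294 + 103425) = (-350376 + (-217 + 144))/(-254869) = (-350376 - 73)*(-1/254869) = -350449*(-1/254869) = 350449/254869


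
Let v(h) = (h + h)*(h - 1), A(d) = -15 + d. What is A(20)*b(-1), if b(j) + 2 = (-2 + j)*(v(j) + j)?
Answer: -55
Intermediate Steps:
v(h) = 2*h*(-1 + h) (v(h) = (2*h)*(-1 + h) = 2*h*(-1 + h))
b(j) = -2 + (-2 + j)*(j + 2*j*(-1 + j)) (b(j) = -2 + (-2 + j)*(2*j*(-1 + j) + j) = -2 + (-2 + j)*(j + 2*j*(-1 + j)))
A(20)*b(-1) = (-15 + 20)*(-2 - 5*(-1)**2 + 2*(-1) + 2*(-1)**3) = 5*(-2 - 5*1 - 2 + 2*(-1)) = 5*(-2 - 5 - 2 - 2) = 5*(-11) = -55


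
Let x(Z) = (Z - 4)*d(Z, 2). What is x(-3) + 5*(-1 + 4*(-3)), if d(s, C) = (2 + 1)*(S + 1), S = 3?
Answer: -149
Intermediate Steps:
d(s, C) = 12 (d(s, C) = (2 + 1)*(3 + 1) = 3*4 = 12)
x(Z) = -48 + 12*Z (x(Z) = (Z - 4)*12 = (-4 + Z)*12 = -48 + 12*Z)
x(-3) + 5*(-1 + 4*(-3)) = (-48 + 12*(-3)) + 5*(-1 + 4*(-3)) = (-48 - 36) + 5*(-1 - 12) = -84 + 5*(-13) = -84 - 65 = -149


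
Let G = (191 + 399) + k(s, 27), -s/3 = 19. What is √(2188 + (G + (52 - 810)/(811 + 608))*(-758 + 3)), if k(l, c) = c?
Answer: I*√932769437457/1419 ≈ 680.62*I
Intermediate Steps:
s = -57 (s = -3*19 = -57)
G = 617 (G = (191 + 399) + 27 = 590 + 27 = 617)
√(2188 + (G + (52 - 810)/(811 + 608))*(-758 + 3)) = √(2188 + (617 + (52 - 810)/(811 + 608))*(-758 + 3)) = √(2188 + (617 - 758/1419)*(-755)) = √(2188 + (874765/1419)*(-755)) = √(2188 - 660447575/1419) = √(-657342803/1419) = I*√932769437457/1419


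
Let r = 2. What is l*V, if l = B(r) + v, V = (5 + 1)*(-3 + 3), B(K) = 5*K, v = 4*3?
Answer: 0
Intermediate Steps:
v = 12
V = 0 (V = 6*0 = 0)
l = 22 (l = 5*2 + 12 = 10 + 12 = 22)
l*V = 22*0 = 0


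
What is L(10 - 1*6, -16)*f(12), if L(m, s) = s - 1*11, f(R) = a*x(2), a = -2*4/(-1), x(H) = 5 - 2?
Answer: -648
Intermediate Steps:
x(H) = 3
a = 8 (a = -8*(-1) = 8)
f(R) = 24 (f(R) = 8*3 = 24)
L(m, s) = -11 + s (L(m, s) = s - 11 = -11 + s)
L(10 - 1*6, -16)*f(12) = (-11 - 16)*24 = -27*24 = -648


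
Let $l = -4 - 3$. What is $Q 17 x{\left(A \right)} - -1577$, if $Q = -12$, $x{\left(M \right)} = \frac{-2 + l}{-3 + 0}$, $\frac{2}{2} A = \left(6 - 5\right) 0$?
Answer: $965$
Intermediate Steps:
$l = -7$
$A = 0$ ($A = \left(6 - 5\right) 0 = 1 \cdot 0 = 0$)
$x{\left(M \right)} = 3$ ($x{\left(M \right)} = \frac{-2 - 7}{-3 + 0} = - \frac{9}{-3} = \left(-9\right) \left(- \frac{1}{3}\right) = 3$)
$Q 17 x{\left(A \right)} - -1577 = \left(-12\right) 17 \cdot 3 - -1577 = \left(-204\right) 3 + 1577 = -612 + 1577 = 965$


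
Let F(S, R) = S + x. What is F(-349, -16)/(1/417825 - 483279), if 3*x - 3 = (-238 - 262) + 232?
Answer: 91364400/100963024087 ≈ 0.00090493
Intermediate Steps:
x = -265/3 (x = 1 + ((-238 - 262) + 232)/3 = 1 + (-500 + 232)/3 = 1 + (⅓)*(-268) = 1 - 268/3 = -265/3 ≈ -88.333)
F(S, R) = -265/3 + S (F(S, R) = S - 265/3 = -265/3 + S)
F(-349, -16)/(1/417825 - 483279) = (-265/3 - 349)/(1/417825 - 483279) = -1312/(3*(1/417825 - 483279)) = -1312/(3*(-201926048174/417825)) = -1312/3*(-417825/201926048174) = 91364400/100963024087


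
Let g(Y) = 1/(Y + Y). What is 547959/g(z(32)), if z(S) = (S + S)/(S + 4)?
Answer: 5844896/3 ≈ 1.9483e+6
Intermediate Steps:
z(S) = 2*S/(4 + S) (z(S) = (2*S)/(4 + S) = 2*S/(4 + S))
g(Y) = 1/(2*Y)
547959/g(z(32)) = 547959/((1/(2*((2*32/(4 + 32)))))) = 547959/((1/(2*((2*32/36))))) = 547959/((1/(2*((2*32*(1/36)))))) = 547959/((1/(2*(16/9)))) = 547959/(((½)*(9/16))) = 547959/(9/32) = 547959*(32/9) = 5844896/3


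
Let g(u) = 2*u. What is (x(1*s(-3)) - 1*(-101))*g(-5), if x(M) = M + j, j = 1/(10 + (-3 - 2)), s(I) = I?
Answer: -982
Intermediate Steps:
j = ⅕ (j = 1/(10 - 5) = 1/5 = ⅕ ≈ 0.20000)
x(M) = ⅕ + M (x(M) = M + ⅕ = ⅕ + M)
(x(1*s(-3)) - 1*(-101))*g(-5) = ((⅕ + 1*(-3)) - 1*(-101))*(2*(-5)) = ((⅕ - 3) + 101)*(-10) = (-14/5 + 101)*(-10) = (491/5)*(-10) = -982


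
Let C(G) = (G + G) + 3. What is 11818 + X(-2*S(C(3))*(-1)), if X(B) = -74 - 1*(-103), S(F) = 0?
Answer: 11847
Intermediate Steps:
C(G) = 3 + 2*G (C(G) = 2*G + 3 = 3 + 2*G)
X(B) = 29 (X(B) = -74 + 103 = 29)
11818 + X(-2*S(C(3))*(-1)) = 11818 + 29 = 11847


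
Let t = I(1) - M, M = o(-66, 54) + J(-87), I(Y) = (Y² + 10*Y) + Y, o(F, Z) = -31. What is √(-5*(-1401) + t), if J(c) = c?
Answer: √7135 ≈ 84.469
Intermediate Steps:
I(Y) = Y² + 11*Y
M = -118 (M = -31 - 87 = -118)
t = 130 (t = 1*(11 + 1) - 1*(-118) = 1*12 + 118 = 12 + 118 = 130)
√(-5*(-1401) + t) = √(-5*(-1401) + 130) = √(7005 + 130) = √7135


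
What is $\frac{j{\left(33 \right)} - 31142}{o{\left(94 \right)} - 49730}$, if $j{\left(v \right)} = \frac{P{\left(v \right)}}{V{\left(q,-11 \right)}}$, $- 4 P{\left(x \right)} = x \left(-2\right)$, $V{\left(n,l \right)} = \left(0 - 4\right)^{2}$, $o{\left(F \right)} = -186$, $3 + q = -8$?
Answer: $\frac{996511}{1597312} \approx 0.62387$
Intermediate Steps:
$q = -11$ ($q = -3 - 8 = -11$)
$V{\left(n,l \right)} = 16$ ($V{\left(n,l \right)} = \left(-4\right)^{2} = 16$)
$P{\left(x \right)} = \frac{x}{2}$ ($P{\left(x \right)} = - \frac{x \left(-2\right)}{4} = - \frac{\left(-2\right) x}{4} = \frac{x}{2}$)
$j{\left(v \right)} = \frac{v}{32}$ ($j{\left(v \right)} = \frac{\frac{1}{2} v}{16} = \frac{v}{2} \cdot \frac{1}{16} = \frac{v}{32}$)
$\frac{j{\left(33 \right)} - 31142}{o{\left(94 \right)} - 49730} = \frac{\frac{1}{32} \cdot 33 - 31142}{-186 - 49730} = \frac{\frac{33}{32} - 31142}{-49916} = \left(- \frac{996511}{32}\right) \left(- \frac{1}{49916}\right) = \frac{996511}{1597312}$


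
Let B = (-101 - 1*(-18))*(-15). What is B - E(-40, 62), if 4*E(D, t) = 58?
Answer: 2461/2 ≈ 1230.5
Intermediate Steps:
E(D, t) = 29/2 (E(D, t) = (¼)*58 = 29/2)
B = 1245 (B = (-101 + 18)*(-15) = -83*(-15) = 1245)
B - E(-40, 62) = 1245 - 1*29/2 = 1245 - 29/2 = 2461/2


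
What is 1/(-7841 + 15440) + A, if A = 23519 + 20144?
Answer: 331795138/7599 ≈ 43663.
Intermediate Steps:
A = 43663
1/(-7841 + 15440) + A = 1/(-7841 + 15440) + 43663 = 1/7599 + 43663 = 331795138/7599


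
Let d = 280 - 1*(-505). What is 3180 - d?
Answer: 2395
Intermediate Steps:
d = 785 (d = 280 + 505 = 785)
3180 - d = 3180 - 1*785 = 3180 - 785 = 2395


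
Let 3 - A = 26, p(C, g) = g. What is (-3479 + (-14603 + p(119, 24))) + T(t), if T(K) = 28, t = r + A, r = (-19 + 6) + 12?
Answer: -18030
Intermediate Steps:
r = -1 (r = -13 + 12 = -1)
A = -23 (A = 3 - 1*26 = 3 - 26 = -23)
t = -24 (t = -1 - 23 = -24)
(-3479 + (-14603 + p(119, 24))) + T(t) = (-3479 + (-14603 + 24)) + 28 = (-3479 - 14579) + 28 = -18058 + 28 = -18030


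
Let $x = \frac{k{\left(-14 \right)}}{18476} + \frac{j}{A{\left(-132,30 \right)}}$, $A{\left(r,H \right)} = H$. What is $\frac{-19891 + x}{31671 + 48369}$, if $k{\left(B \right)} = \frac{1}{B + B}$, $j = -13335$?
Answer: $- \frac{2104024709}{8281386624} \approx -0.25407$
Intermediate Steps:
$k{\left(B \right)} = \frac{1}{2 B}$
$x = - \frac{229952297}{517328}$ ($x = \frac{\frac{1}{2} \frac{1}{-14}}{18476} - \frac{13335}{30} = \frac{1}{2} \left(- \frac{1}{14}\right) \frac{1}{18476} - \frac{889}{2} = \left(- \frac{1}{28}\right) \frac{1}{18476} - \frac{889}{2} = - \frac{1}{517328} - \frac{889}{2} = - \frac{229952297}{517328} \approx -444.5$)
$\frac{-19891 + x}{31671 + 48369} = \frac{-19891 - \frac{229952297}{517328}}{31671 + 48369} = - \frac{10520123545}{517328 \cdot 80040} = \left(- \frac{10520123545}{517328}\right) \frac{1}{80040} = - \frac{2104024709}{8281386624}$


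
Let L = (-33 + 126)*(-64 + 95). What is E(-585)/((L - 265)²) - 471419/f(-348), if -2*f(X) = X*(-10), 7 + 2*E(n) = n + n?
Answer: 146866771553/542083080 ≈ 270.93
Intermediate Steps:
L = 2883 (L = 93*31 = 2883)
E(n) = -7/2 + n (E(n) = -7/2 + (n + n)/2 = -7/2 + (2*n)/2 = -7/2 + n)
f(X) = 5*X (f(X) = -X*(-10)/2 = -(-5)*X = 5*X)
E(-585)/((L - 265)²) - 471419/f(-348) = (-7/2 - 585)/((2883 - 265)²) - 471419/(5*(-348)) = -1177/(2*(2618²)) - 471419/(-1740) = -1177/2/6853924 - 471419*(-1/1740) = -1177/2*1/6853924 + 471419/1740 = -107/1246168 + 471419/1740 = 146866771553/542083080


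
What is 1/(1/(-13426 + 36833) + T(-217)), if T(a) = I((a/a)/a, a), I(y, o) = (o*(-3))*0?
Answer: 23407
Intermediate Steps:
I(y, o) = 0 (I(y, o) = -3*o*0 = 0)
T(a) = 0
1/(1/(-13426 + 36833) + T(-217)) = 1/(1/(-13426 + 36833) + 0) = 1/(1/23407 + 0) = 1/(1/23407) = 23407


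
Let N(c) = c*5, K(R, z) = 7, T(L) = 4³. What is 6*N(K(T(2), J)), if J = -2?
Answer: 210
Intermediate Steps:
T(L) = 64
N(c) = 5*c
6*N(K(T(2), J)) = 6*(5*7) = 6*35 = 210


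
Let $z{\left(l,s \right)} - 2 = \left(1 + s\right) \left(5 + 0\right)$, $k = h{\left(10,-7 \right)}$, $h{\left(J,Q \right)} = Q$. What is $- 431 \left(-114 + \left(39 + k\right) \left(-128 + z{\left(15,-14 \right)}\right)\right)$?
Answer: $2683406$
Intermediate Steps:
$k = -7$
$z{\left(l,s \right)} = 7 + 5 s$ ($z{\left(l,s \right)} = 2 + \left(1 + s\right) \left(5 + 0\right) = 2 + \left(1 + s\right) 5 = 2 + \left(5 + 5 s\right) = 7 + 5 s$)
$- 431 \left(-114 + \left(39 + k\right) \left(-128 + z{\left(15,-14 \right)}\right)\right) = - 431 \left(-114 + \left(39 - 7\right) \left(-128 + \left(7 + 5 \left(-14\right)\right)\right)\right) = - 431 \left(-114 + 32 \left(-128 + \left(7 - 70\right)\right)\right) = - 431 \left(-114 + 32 \left(-128 - 63\right)\right) = - 431 \left(-114 + 32 \left(-191\right)\right) = - 431 \left(-114 - 6112\right) = \left(-431\right) \left(-6226\right) = 2683406$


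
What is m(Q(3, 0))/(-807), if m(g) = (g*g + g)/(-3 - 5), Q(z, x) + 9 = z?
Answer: 5/1076 ≈ 0.0046468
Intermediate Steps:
Q(z, x) = -9 + z
m(g) = -g/8 - g²/8 (m(g) = (g² + g)/(-8) = (g + g²)*(-⅛) = -g/8 - g²/8)
m(Q(3, 0))/(-807) = -(-9 + 3)*(1 + (-9 + 3))/8/(-807) = -⅛*(-6)*(1 - 6)*(-1/807) = -⅛*(-6)*(-5)*(-1/807) = -15/4*(-1/807) = 5/1076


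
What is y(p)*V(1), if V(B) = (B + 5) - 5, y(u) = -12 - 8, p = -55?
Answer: -20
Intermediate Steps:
y(u) = -20
V(B) = B (V(B) = (5 + B) - 5 = B)
y(p)*V(1) = -20*1 = -20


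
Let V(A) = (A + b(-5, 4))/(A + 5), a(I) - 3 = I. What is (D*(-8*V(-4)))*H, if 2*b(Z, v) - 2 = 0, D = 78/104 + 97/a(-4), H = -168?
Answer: 388080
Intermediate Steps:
a(I) = 3 + I
D = -385/4 (D = 78/104 + 97/(3 - 4) = 78*(1/104) + 97/(-1) = 3/4 + 97*(-1) = 3/4 - 97 = -385/4 ≈ -96.250)
b(Z, v) = 1 (b(Z, v) = 1 + (1/2)*0 = 1 + 0 = 1)
V(A) = (1 + A)/(5 + A) (V(A) = (A + 1)/(A + 5) = (1 + A)/(5 + A))
(D*(-8*V(-4)))*H = -(-770)*(1 - 4)/(5 - 4)*(-168) = -(-770)*-3/1*(-168) = -(-770)*1*(-3)*(-168) = -(-770)*(-3)*(-168) = -385/4*24*(-168) = -2310*(-168) = 388080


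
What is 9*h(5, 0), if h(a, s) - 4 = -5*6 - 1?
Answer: -243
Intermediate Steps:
h(a, s) = -27 (h(a, s) = 4 + (-5*6 - 1) = 4 + (-30 - 1) = 4 - 31 = -27)
9*h(5, 0) = 9*(-27) = -243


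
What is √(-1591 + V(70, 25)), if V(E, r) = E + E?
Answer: I*√1451 ≈ 38.092*I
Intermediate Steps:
V(E, r) = 2*E
√(-1591 + V(70, 25)) = √(-1591 + 2*70) = √(-1591 + 140) = √(-1451) = I*√1451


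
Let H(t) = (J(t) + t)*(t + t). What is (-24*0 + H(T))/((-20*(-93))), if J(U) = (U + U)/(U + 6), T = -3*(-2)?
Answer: 7/155 ≈ 0.045161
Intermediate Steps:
T = 6
J(U) = 2*U/(6 + U) (J(U) = (2*U)/(6 + U) = 2*U/(6 + U))
H(t) = 2*t*(t + 2*t/(6 + t)) (H(t) = (2*t/(6 + t) + t)*(t + t) = (t + 2*t/(6 + t))*(2*t) = 2*t*(t + 2*t/(6 + t)))
(-24*0 + H(T))/((-20*(-93))) = (-24*0 + 2*6²*(8 + 6)/(6 + 6))/((-20*(-93))) = (0 + 2*36*14/12)/1860 = (0 + 2*36*(1/12)*14)*(1/1860) = (0 + 84)*(1/1860) = 84*(1/1860) = 7/155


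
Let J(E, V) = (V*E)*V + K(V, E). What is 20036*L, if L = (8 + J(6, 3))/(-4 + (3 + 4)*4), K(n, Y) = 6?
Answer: 170306/3 ≈ 56769.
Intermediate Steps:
J(E, V) = 6 + E*V² (J(E, V) = (V*E)*V + 6 = (E*V)*V + 6 = E*V² + 6 = 6 + E*V²)
L = 17/6 (L = (8 + (6 + 6*3²))/(-4 + (3 + 4)*4) = (8 + (6 + 6*9))/(-4 + 7*4) = (8 + (6 + 54))/(-4 + 28) = (8 + 60)/24 = 68*(1/24) = 17/6 ≈ 2.8333)
20036*L = 20036*(17/6) = 170306/3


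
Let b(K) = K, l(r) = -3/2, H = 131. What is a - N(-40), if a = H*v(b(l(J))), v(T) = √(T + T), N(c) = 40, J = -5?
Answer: -40 + 131*I*√3 ≈ -40.0 + 226.9*I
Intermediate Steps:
l(r) = -3/2 (l(r) = -3*½ = -3/2)
v(T) = √2*√T (v(T) = √(2*T) = √2*√T)
a = 131*I*√3 (a = 131*(√2*√(-3/2)) = 131*(√2*(I*√6/2)) = 131*(I*√3) = 131*I*√3 ≈ 226.9*I)
a - N(-40) = 131*I*√3 - 1*40 = 131*I*√3 - 40 = -40 + 131*I*√3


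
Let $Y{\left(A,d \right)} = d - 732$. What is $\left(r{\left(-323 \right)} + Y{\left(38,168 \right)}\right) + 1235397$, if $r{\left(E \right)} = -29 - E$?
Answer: $1235127$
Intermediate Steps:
$Y{\left(A,d \right)} = -732 + d$ ($Y{\left(A,d \right)} = d - 732 = -732 + d$)
$\left(r{\left(-323 \right)} + Y{\left(38,168 \right)}\right) + 1235397 = \left(\left(-29 - -323\right) + \left(-732 + 168\right)\right) + 1235397 = \left(\left(-29 + 323\right) - 564\right) + 1235397 = \left(294 - 564\right) + 1235397 = -270 + 1235397 = 1235127$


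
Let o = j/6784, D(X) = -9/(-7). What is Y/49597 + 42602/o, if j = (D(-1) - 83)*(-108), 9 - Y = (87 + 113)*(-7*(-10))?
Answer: 6271126358141/191494017 ≈ 32748.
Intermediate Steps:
Y = -13991 (Y = 9 - (87 + 113)*(-7*(-10)) = 9 - 200*70 = 9 - 1*14000 = 9 - 14000 = -13991)
D(X) = 9/7 (D(X) = -9*(-1/7) = 9/7)
j = 61776/7 (j = (9/7 - 83)*(-108) = -572/7*(-108) = 61776/7 ≈ 8825.1)
o = 3861/2968 (o = (61776/7)/6784 = (61776/7)*(1/6784) = 3861/2968 ≈ 1.3009)
Y/49597 + 42602/o = -13991/49597 + 42602/(3861/2968) = -13991*1/49597 + 42602*(2968/3861) = -13991/49597 + 126442736/3861 = 6271126358141/191494017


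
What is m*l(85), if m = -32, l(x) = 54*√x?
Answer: -1728*√85 ≈ -15931.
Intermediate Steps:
m*l(85) = -1728*√85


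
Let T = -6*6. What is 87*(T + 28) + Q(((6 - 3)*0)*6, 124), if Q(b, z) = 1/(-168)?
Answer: -116929/168 ≈ -696.01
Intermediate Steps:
Q(b, z) = -1/168
T = -36
87*(T + 28) + Q(((6 - 3)*0)*6, 124) = 87*(-36 + 28) - 1/168 = 87*(-8) - 1/168 = -696 - 1/168 = -116929/168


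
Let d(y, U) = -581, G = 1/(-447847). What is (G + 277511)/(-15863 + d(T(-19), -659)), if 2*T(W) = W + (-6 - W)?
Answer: -31070617204/1841099017 ≈ -16.876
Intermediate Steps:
G = -1/447847 ≈ -2.2329e-6
T(W) = -3 (T(W) = (W + (-6 - W))/2 = (½)*(-6) = -3)
(G + 277511)/(-15863 + d(T(-19), -659)) = (-1/447847 + 277511)/(-15863 - 581) = (124282468816/447847)/(-16444) = (124282468816/447847)*(-1/16444) = -31070617204/1841099017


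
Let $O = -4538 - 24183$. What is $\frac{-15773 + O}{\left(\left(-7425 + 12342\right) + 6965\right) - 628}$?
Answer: $- \frac{22247}{5627} \approx -3.9536$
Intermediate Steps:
$O = -28721$
$\frac{-15773 + O}{\left(\left(-7425 + 12342\right) + 6965\right) - 628} = \frac{-15773 - 28721}{\left(\left(-7425 + 12342\right) + 6965\right) - 628} = - \frac{44494}{\left(4917 + 6965\right) - 628} = - \frac{44494}{11882 - 628} = - \frac{44494}{11254} = \left(-44494\right) \frac{1}{11254} = - \frac{22247}{5627}$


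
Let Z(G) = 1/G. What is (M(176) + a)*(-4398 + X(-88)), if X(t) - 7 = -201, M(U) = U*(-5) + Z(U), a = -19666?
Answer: 1037819265/11 ≈ 9.4347e+7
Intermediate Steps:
M(U) = 1/U - 5*U (M(U) = U*(-5) + 1/U = -5*U + 1/U = 1/U - 5*U)
X(t) = -194 (X(t) = 7 - 201 = -194)
(M(176) + a)*(-4398 + X(-88)) = ((1/176 - 5*176) - 19666)*(-4398 - 194) = ((1/176 - 880) - 19666)*(-4592) = (-154879/176 - 19666)*(-4592) = -3616095/176*(-4592) = 1037819265/11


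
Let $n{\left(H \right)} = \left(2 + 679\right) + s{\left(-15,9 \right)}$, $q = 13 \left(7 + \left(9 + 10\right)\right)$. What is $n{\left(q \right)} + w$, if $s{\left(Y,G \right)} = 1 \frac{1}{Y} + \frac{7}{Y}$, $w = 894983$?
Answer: $\frac{13434952}{15} \approx 8.9566 \cdot 10^{5}$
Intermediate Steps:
$s{\left(Y,G \right)} = \frac{8}{Y}$ ($s{\left(Y,G \right)} = \frac{1}{Y} + \frac{7}{Y} = \frac{8}{Y}$)
$q = 338$ ($q = 13 \left(7 + 19\right) = 13 \cdot 26 = 338$)
$n{\left(H \right)} = \frac{10207}{15}$ ($n{\left(H \right)} = \left(2 + 679\right) + \frac{8}{-15} = 681 + 8 \left(- \frac{1}{15}\right) = 681 - \frac{8}{15} = \frac{10207}{15}$)
$n{\left(q \right)} + w = \frac{10207}{15} + 894983 = \frac{13434952}{15}$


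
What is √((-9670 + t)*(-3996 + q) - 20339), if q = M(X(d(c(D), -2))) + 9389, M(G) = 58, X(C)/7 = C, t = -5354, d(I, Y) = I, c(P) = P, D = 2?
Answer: I*√81916163 ≈ 9050.8*I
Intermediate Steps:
X(C) = 7*C
q = 9447 (q = 58 + 9389 = 9447)
√((-9670 + t)*(-3996 + q) - 20339) = √((-9670 - 5354)*(-3996 + 9447) - 20339) = √(-15024*5451 - 20339) = √(-81895824 - 20339) = √(-81916163) = I*√81916163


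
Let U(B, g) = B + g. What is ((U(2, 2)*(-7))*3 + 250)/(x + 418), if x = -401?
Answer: 166/17 ≈ 9.7647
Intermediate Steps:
((U(2, 2)*(-7))*3 + 250)/(x + 418) = (((2 + 2)*(-7))*3 + 250)/(-401 + 418) = ((4*(-7))*3 + 250)/17 = (-28*3 + 250)*(1/17) = (-84 + 250)*(1/17) = 166*(1/17) = 166/17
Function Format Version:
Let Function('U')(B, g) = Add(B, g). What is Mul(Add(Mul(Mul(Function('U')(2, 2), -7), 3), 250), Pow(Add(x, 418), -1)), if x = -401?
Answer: Rational(166, 17) ≈ 9.7647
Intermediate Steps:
Mul(Add(Mul(Mul(Function('U')(2, 2), -7), 3), 250), Pow(Add(x, 418), -1)) = Mul(Add(Mul(Mul(Add(2, 2), -7), 3), 250), Pow(Add(-401, 418), -1)) = Mul(Add(Mul(Mul(4, -7), 3), 250), Pow(17, -1)) = Mul(Add(Mul(-28, 3), 250), Rational(1, 17)) = Mul(Add(-84, 250), Rational(1, 17)) = Mul(166, Rational(1, 17)) = Rational(166, 17)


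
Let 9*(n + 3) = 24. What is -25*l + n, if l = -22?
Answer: 1649/3 ≈ 549.67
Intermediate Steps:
n = -⅓ (n = -3 + (⅑)*24 = -3 + 8/3 = -⅓ ≈ -0.33333)
-25*l + n = -25*(-22) - ⅓ = 550 - ⅓ = 1649/3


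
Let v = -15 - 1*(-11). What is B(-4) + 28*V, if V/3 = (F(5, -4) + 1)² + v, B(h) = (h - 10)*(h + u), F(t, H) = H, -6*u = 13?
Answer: 1519/3 ≈ 506.33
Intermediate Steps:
u = -13/6 (u = -⅙*13 = -13/6 ≈ -2.1667)
B(h) = (-10 + h)*(-13/6 + h) (B(h) = (h - 10)*(h - 13/6) = (-10 + h)*(-13/6 + h))
v = -4 (v = -15 + 11 = -4)
V = 15 (V = 3*((-4 + 1)² - 4) = 3*((-3)² - 4) = 3*(9 - 4) = 3*5 = 15)
B(-4) + 28*V = (65/3 + (-4)² - 73/6*(-4)) + 28*15 = (65/3 + 16 + 146/3) + 420 = 259/3 + 420 = 1519/3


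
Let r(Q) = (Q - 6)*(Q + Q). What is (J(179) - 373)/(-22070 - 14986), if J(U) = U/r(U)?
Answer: 43019/4273792 ≈ 0.010066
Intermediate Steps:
r(Q) = 2*Q*(-6 + Q) (r(Q) = (-6 + Q)*(2*Q) = 2*Q*(-6 + Q))
J(U) = 1/(2*(-6 + U)) (J(U) = U/((2*U*(-6 + U))) = U*(1/(2*U*(-6 + U))) = 1/(2*(-6 + U)))
(J(179) - 373)/(-22070 - 14986) = (1/(2*(-6 + 179)) - 373)/(-22070 - 14986) = ((½)/173 - 373)/(-37056) = ((½)*(1/173) - 373)*(-1/37056) = (1/346 - 373)*(-1/37056) = -129057/346*(-1/37056) = 43019/4273792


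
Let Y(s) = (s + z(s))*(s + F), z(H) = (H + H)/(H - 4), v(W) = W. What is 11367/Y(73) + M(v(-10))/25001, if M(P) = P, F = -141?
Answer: -19612383763/8811452444 ≈ -2.2258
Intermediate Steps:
z(H) = 2*H/(-4 + H) (z(H) = (2*H)/(-4 + H) = 2*H/(-4 + H))
Y(s) = (-141 + s)*(s + 2*s/(-4 + s)) (Y(s) = (s + 2*s/(-4 + s))*(s - 141) = (s + 2*s/(-4 + s))*(-141 + s) = (-141 + s)*(s + 2*s/(-4 + s)))
11367/Y(73) + M(v(-10))/25001 = 11367/((73*(282 + 73**2 - 143*73)/(-4 + 73))) - 10/25001 = 11367/((73*(282 + 5329 - 10439)/69)) - 10*1/25001 = 11367/((73*(1/69)*(-4828))) - 10/25001 = 11367/(-352444/69) - 10/25001 = 11367*(-69/352444) - 10/25001 = -784323/352444 - 10/25001 = -19612383763/8811452444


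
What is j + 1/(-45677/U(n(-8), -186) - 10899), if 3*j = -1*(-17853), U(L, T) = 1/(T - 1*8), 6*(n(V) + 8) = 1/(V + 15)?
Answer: 52668962490/8850439 ≈ 5951.0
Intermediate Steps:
n(V) = -8 + 1/(6*(15 + V)) (n(V) = -8 + 1/(6*(V + 15)) = -8 + 1/(6*(15 + V)))
U(L, T) = 1/(-8 + T) (U(L, T) = 1/(T - 8) = 1/(-8 + T))
j = 5951 (j = (-1*(-17853))/3 = (1/3)*17853 = 5951)
j + 1/(-45677/U(n(-8), -186) - 10899) = 5951 + 1/(-45677/(1/(-8 - 186)) - 10899) = 5951 + 1/(-45677/(1/(-194)) - 10899) = 5951 + 1/(-45677/(-1/194) - 10899) = 5951 + 1/(-45677*(-194) - 10899) = 5951 + 1/(8861338 - 10899) = 5951 + 1/8850439 = 52668962490/8850439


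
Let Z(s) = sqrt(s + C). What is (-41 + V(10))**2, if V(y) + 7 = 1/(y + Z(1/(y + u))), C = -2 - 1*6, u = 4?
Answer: 2*(-1478215*I + 22992*sqrt(1554))/(-1289*I + 20*sqrt(1554)) ≈ 2295.1 + 2.4997*I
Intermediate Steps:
C = -8 (C = -2 - 6 = -8)
Z(s) = sqrt(-8 + s) (Z(s) = sqrt(s - 8) = sqrt(-8 + s))
V(y) = -7 + 1/(y + sqrt(-8 + 1/(4 + y))) (V(y) = -7 + 1/(y + sqrt(-8 + 1/(y + 4))) = -7 + 1/(y + sqrt(-8 + 1/(4 + y))))
(-41 + V(10))**2 = (-41 + (1 - 7*10 - 7*sqrt(-31 - 8*10)/sqrt(4 + 10))/(10 + sqrt((-31 - 8*10)/(4 + 10))))**2 = (-41 + (1 - 70 - 7*sqrt(14)*sqrt(-31 - 80)/14)/(10 + sqrt((-31 - 80)/14)))**2 = (-41 + (1 - 70 - 7*I*sqrt(1554)/14)/(10 + sqrt((1/14)*(-111))))**2 = (-41 + (1 - 70 - I*sqrt(1554)/2)/(10 + sqrt(-111/14)))**2 = (-41 + (1 - 70 - I*sqrt(1554)/2)/(10 + I*sqrt(1554)/14))**2 = (-41 + (-69 - I*sqrt(1554)/2)/(10 + I*sqrt(1554)/14))**2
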